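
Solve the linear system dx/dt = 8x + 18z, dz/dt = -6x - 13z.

x(t) = 3K_1e^(-4t) + 2K_2e^(-t), z(t) = -2K_1e^(-4t) - K_2e^(-t)

Coefficient matrix A = [[8, 18], [-6, -13]].
Characteristic polynomial det(A - λI) = λ^2 + 5λ + 4 = 0.
Eigenvalues λ = -4, -1.
For λ=-4: (A-λI) row 1 is [12, 18], so an eigenvector is (3, -2).
For λ=-1: (A-λI) row 1 is [9, 18], so an eigenvector is (2, -1).
General solution: K_1e^(-4t)(3,-2) + K_2e^(-t)(2,-1).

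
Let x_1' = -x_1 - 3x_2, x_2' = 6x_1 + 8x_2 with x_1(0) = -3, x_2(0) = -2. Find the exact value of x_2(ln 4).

A = [[-1,-3],[6,8]]; eigenvalues λ = 2, 5.
Eigenvectors: (-1,1) for λ=2, (-1,2) for λ=5.
From the initial condition, c_1 = 8, c_2 = -5.
x_2(ln 4) = (8)(4^2)(1) + (-5)(4^5)(2) = -10112.

-10112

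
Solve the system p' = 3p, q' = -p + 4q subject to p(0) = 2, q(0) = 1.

Coefficient matrix A = [[3, 0], [-1, 4]].
Characteristic polynomial det(A - λI) = λ^2 - 7λ + 12 = 0.
Eigenvalues λ = 4, 3.
For λ=4: (A-λI) row 1 is [-1, 0], so an eigenvector is (0, -1).
For λ=3: (A-λI) row 2 is [-1, 1], so an eigenvector is (1, 1).
General solution: c_1e^(4t)(0,-1) + c_2e^(3t)(1,1).
Applying p(0)=2, q(0)=1 gives c_1=1, c_2=2.

p(t) = 2e^(3t), q(t) = -e^(4t) + 2e^(3t)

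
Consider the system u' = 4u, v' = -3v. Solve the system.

Coefficient matrix A = [[4, 0], [0, -3]].
Characteristic polynomial det(A - λI) = λ^2 - λ - 12 = 0.
Eigenvalues λ = -3, 4.
For λ=-3: (A-λI) row 1 is [7, 0], so an eigenvector is (0, 1).
For λ=4: (A-λI) row 2 is [0, -7], so an eigenvector is (-1, 0).
General solution: c_1e^(-3t)(0,1) + c_2e^(4t)(-1,0).

u(t) = -c_2e^(4t), v(t) = c_1e^(-3t)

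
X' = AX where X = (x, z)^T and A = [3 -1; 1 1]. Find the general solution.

x(t) = K_1e^(2t) + K_2te^(2t) - K_2e^(2t), z(t) = K_1e^(2t) + K_2te^(2t) - 2K_2e^(2t)

Coefficient matrix A = [[3, -1], [1, 1]].
Characteristic polynomial det(A - λI) = λ^2 - 4λ + 4 = 0.
Single eigenvalue λ = 2 with algebraic multiplicity 2.
Eigenvector v = (1,1); generalized eigenvector w with (A-λI)w=v is (-1,-2).
General solution: e^(2t)[K_1·v + K_2·(t·v + w)].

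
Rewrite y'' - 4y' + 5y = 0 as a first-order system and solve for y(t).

y(t) = K_1e^(2t)cos(t) + K_2e^(2t)sin(t)

Let x_1 = y, x_2 = y'. Then x_1' = x_2 and x_2' = -5x_1 + 4x_2.
A = [[0,1],[-5,4]]; det(A-λI) = λ^2 - 4λ + 5.
Eigenvalues λ = 2 ± i.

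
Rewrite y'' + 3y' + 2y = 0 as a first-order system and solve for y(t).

y(t) = c_1e^(-2t) + c_2e^(-t)

Let x_1 = y, x_2 = y'. Then x_1' = x_2 and x_2' = -2x_1 - 3x_2.
A = [[0,1],[-2,-3]]; det(A-λI) = λ^2 + 3λ + 2.
Eigenvalues λ = -2, -1 with eigenvectors (1,-2), (1,-1).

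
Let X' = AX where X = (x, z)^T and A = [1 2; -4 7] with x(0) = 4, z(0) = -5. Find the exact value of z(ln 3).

-4023

A = [[1,2],[-4,7]]; eigenvalues λ = 3, 5.
Eigenvectors: (-1,-1) for λ=3, (1,2) for λ=5.
From the initial condition, c_1 = -13, c_2 = -9.
z(ln 3) = (-13)(3^3)(-1) + (-9)(3^5)(2) = -4023.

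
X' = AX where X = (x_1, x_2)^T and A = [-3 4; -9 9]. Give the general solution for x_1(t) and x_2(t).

x_1(t) = 2C_1e^(3t) + 2C_2te^(3t) + C_2e^(3t), x_2(t) = 3C_1e^(3t) + 3C_2te^(3t) + 2C_2e^(3t)

Coefficient matrix A = [[-3, 4], [-9, 9]].
Characteristic polynomial det(A - λI) = λ^2 - 6λ + 9 = 0.
Single eigenvalue λ = 3 with algebraic multiplicity 2.
Eigenvector v = (2,3); generalized eigenvector w with (A-λI)w=v is (1,2).
General solution: e^(3t)[C_1·v + C_2·(t·v + w)].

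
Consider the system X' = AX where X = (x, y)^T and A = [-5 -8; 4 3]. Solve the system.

Coefficient matrix A = [[-5, -8], [4, 3]].
Characteristic polynomial det(A - λI) = λ^2 + 2λ + 17 = 0.
Eigenvalues λ = -1 ± 4i (complex conjugate pair).
For λ=-1+4i: an eigenvector is (1,0) - i(-1,1) = (1 + i, 0 - i).
A real fundamental pair from Re and Im of e^((-1+4i)t)v: X_1 = e^(-t)(cos(4t)·(1,0) + sin(4t)·(-1,1)), X_2 = e^(-t)(sin(4t)·(1,0) - cos(4t)·(-1,1)).
General solution: C_1X_1 + C_2X_2.

x(t) = -C_1e^(-t)sin(4t) + C_1e^(-t)cos(4t) + C_2e^(-t)sin(4t) + C_2e^(-t)cos(4t), y(t) = C_1e^(-t)sin(4t) - C_2e^(-t)cos(4t)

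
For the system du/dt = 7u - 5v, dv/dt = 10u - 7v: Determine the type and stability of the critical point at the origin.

center

A = [[7,-5],[10,-7]]; det(A-λI) = λ^2 + 1.
λ = 0 ± i: zero real part.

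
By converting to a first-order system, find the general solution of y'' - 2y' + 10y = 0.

y(t) = K_1e^(t)cos(3t) + K_2e^(t)sin(3t)

Let x_1 = y, x_2 = y'. Then x_1' = x_2 and x_2' = -10x_1 + 2x_2.
A = [[0,1],[-10,2]]; det(A-λI) = λ^2 - 2λ + 10.
Eigenvalues λ = 1 ± 3i.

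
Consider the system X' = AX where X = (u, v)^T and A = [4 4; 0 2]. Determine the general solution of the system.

u(t) = -2c_1e^(2t) + c_2e^(4t), v(t) = c_1e^(2t)

Coefficient matrix A = [[4, 4], [0, 2]].
Characteristic polynomial det(A - λI) = λ^2 - 6λ + 8 = 0.
Eigenvalues λ = 2, 4.
For λ=2: (A-λI) row 1 is [2, 4], so an eigenvector is (-2, 1).
For λ=4: (A-λI) row 1 is [0, 4], so an eigenvector is (1, 0).
General solution: c_1e^(2t)(-2,1) + c_2e^(4t)(1,0).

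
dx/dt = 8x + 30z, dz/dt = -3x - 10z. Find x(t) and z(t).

x(t) = C_1e^(-t)sin(3t) - 3C_1e^(-t)cos(3t) - 3C_2e^(-t)sin(3t) - C_2e^(-t)cos(3t), z(t) = C_1e^(-t)cos(3t) + C_2e^(-t)sin(3t)

Coefficient matrix A = [[8, 30], [-3, -10]].
Characteristic polynomial det(A - λI) = λ^2 + 2λ + 10 = 0.
Eigenvalues λ = -1 ± 3i (complex conjugate pair).
For λ=-1+3i: an eigenvector is (-3,1) - i(1,0) = (-3 - i, 1).
A real fundamental pair from Re and Im of e^((-1+3i)t)v: X_1 = e^(-t)(cos(3t)·(-3,1) + sin(3t)·(1,0)), X_2 = e^(-t)(sin(3t)·(-3,1) - cos(3t)·(1,0)).
General solution: C_1X_1 + C_2X_2.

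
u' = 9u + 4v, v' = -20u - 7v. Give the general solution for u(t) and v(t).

Coefficient matrix A = [[9, 4], [-20, -7]].
Characteristic polynomial det(A - λI) = λ^2 - 2λ + 17 = 0.
Eigenvalues λ = 1 ± 4i (complex conjugate pair).
For λ=1+4i: an eigenvector is (-1,2) - i(0,1) = (-1, 2 - i).
A real fundamental pair from Re and Im of e^((1+4i)t)v: X_1 = e^(t)(cos(4t)·(-1,2) + sin(4t)·(0,1)), X_2 = e^(t)(sin(4t)·(-1,2) - cos(4t)·(0,1)).
General solution: K_1X_1 + K_2X_2.

u(t) = -K_1e^(t)cos(4t) - K_2e^(t)sin(4t), v(t) = K_1e^(t)sin(4t) + 2K_1e^(t)cos(4t) + 2K_2e^(t)sin(4t) - K_2e^(t)cos(4t)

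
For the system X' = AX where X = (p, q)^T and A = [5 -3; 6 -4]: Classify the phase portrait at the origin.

A = [[5,-3],[6,-4]]; det(A-λI) = λ^2 - λ - 2.
λ = -1, 2: opposite signs.

saddle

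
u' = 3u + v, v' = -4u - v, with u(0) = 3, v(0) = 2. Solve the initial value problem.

u(t) = 8te^(t) + 3e^(t), v(t) = -16te^(t) + 2e^(t)

Coefficient matrix A = [[3, 1], [-4, -1]].
Characteristic polynomial det(A - λI) = λ^2 - 2λ + 1 = 0.
Single eigenvalue λ = 1 with algebraic multiplicity 2.
Eigenvector v = (-1,2); generalized eigenvector w with (A-λI)w=v is (0,-1).
General solution: e^(t)[K_1·v + K_2·(t·v + w)].
Applying u(0)=3, v(0)=2 gives K_1=-3, K_2=-8.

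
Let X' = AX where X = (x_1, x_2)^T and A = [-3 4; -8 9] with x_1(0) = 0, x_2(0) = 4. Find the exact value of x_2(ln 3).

A = [[-3,4],[-8,9]]; eigenvalues λ = 5, 1.
Eigenvectors: (-1,-2) for λ=5, (-1,-1) for λ=1.
From the initial condition, c_1 = -4, c_2 = 4.
x_2(ln 3) = (-4)(3^5)(-2) + (4)(3^1)(-1) = 1932.

1932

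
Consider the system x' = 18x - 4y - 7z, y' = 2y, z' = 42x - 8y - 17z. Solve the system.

Coefficient matrix A = [[18, -4, -7], [0, 2, 0], [42, -8, -17]].
det(A - λI) = 0 gives eigenvalues λ = 4, 2, -3.
For λ=4: eigenvector (1,0,2).
For λ=2: eigenvector (2,1,4).
For λ=-3: eigenvector (1,0,3).
General solution: K_1e^(4t)(1,0,2) + K_2e^(2t)(2,1,4) + K_3e^(-3t)(1,0,3).

x(t) = K_1e^(4t) + 2K_2e^(2t) + K_3e^(-3t), y(t) = K_2e^(2t), z(t) = 2K_1e^(4t) + 4K_2e^(2t) + 3K_3e^(-3t)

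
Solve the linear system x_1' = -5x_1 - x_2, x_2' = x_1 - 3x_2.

Coefficient matrix A = [[-5, -1], [1, -3]].
Characteristic polynomial det(A - λI) = λ^2 + 8λ + 16 = 0.
Single eigenvalue λ = -4 with algebraic multiplicity 2.
Eigenvector v = (1,-1); generalized eigenvector w with (A-λI)w=v is (-3,2).
General solution: e^(-4t)[K_1·v + K_2·(t·v + w)].

x_1(t) = K_1e^(-4t) + K_2te^(-4t) - 3K_2e^(-4t), x_2(t) = -K_1e^(-4t) - K_2te^(-4t) + 2K_2e^(-4t)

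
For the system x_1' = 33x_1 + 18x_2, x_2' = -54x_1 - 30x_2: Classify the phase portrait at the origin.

A = [[33,18],[-54,-30]]; det(A-λI) = λ^2 - 3λ - 18.
λ = 6, -3: opposite signs.

saddle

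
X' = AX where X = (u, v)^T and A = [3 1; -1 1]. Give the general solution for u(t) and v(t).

Coefficient matrix A = [[3, 1], [-1, 1]].
Characteristic polynomial det(A - λI) = λ^2 - 4λ + 4 = 0.
Single eigenvalue λ = 2 with algebraic multiplicity 2.
Eigenvector v = (1,-1); generalized eigenvector w with (A-λI)w=v is (0,1).
General solution: e^(2t)[C_1·v + C_2·(t·v + w)].

u(t) = C_1e^(2t) + C_2te^(2t), v(t) = -C_1e^(2t) - C_2te^(2t) + C_2e^(2t)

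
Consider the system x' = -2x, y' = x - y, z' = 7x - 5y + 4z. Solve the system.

x(t) = K_1e^(-2t), y(t) = -K_1e^(-2t) + K_2e^(-t), z(t) = -2K_1e^(-2t) + K_2e^(-t) + K_3e^(4t)

Coefficient matrix A = [[-2, 0, 0], [1, -1, 0], [7, -5, 4]].
det(A - λI) = 0 gives eigenvalues λ = -2, -1, 4.
For λ=-2: eigenvector (1,-1,-2).
For λ=-1: eigenvector (0,1,1).
For λ=4: eigenvector (0,0,1).
General solution: K_1e^(-2t)(1,-1,-2) + K_2e^(-t)(0,1,1) + K_3e^(4t)(0,0,1).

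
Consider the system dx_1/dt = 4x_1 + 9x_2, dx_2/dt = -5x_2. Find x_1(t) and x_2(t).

x_1(t) = c_1e^(-5t) - c_2e^(4t), x_2(t) = -c_1e^(-5t)

Coefficient matrix A = [[4, 9], [0, -5]].
Characteristic polynomial det(A - λI) = λ^2 + λ - 20 = 0.
Eigenvalues λ = -5, 4.
For λ=-5: (A-λI) row 1 is [9, 9], so an eigenvector is (1, -1).
For λ=4: (A-λI) row 1 is [0, 9], so an eigenvector is (-1, 0).
General solution: c_1e^(-5t)(1,-1) + c_2e^(4t)(-1,0).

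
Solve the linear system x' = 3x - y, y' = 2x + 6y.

Coefficient matrix A = [[3, -1], [2, 6]].
Characteristic polynomial det(A - λI) = λ^2 - 9λ + 20 = 0.
Eigenvalues λ = 4, 5.
For λ=4: (A-λI) row 1 is [-1, -1], so an eigenvector is (-1, 1).
For λ=5: (A-λI) row 1 is [-2, -1], so an eigenvector is (-1, 2).
General solution: K_1e^(4t)(-1,1) + K_2e^(5t)(-1,2).

x(t) = -K_1e^(4t) - K_2e^(5t), y(t) = K_1e^(4t) + 2K_2e^(5t)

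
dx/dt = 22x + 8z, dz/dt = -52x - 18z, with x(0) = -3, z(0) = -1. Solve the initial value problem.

x(t) = -17e^(2t)sin(4t) - 3e^(2t)cos(4t), z(t) = 44e^(2t)sin(4t) - e^(2t)cos(4t)

Coefficient matrix A = [[22, 8], [-52, -18]].
Characteristic polynomial det(A - λI) = λ^2 - 4λ + 20 = 0.
Eigenvalues λ = 2 ± 4i (complex conjugate pair).
For λ=2+4i: an eigenvector is (-1,3) - i(1,-2) = (-1 - i, 3 + 2i).
A real fundamental pair from Re and Im of e^((2+4i)t)v: X_1 = e^(2t)(cos(4t)·(-1,3) + sin(4t)·(1,-2)), X_2 = e^(2t)(sin(4t)·(-1,3) - cos(4t)·(1,-2)).
General solution: K_1X_1 + K_2X_2.
Applying x(0)=-3, z(0)=-1 gives K_1=-7, K_2=10.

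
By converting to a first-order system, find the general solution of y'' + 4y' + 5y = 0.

Let x_1 = y, x_2 = y'. Then x_1' = x_2 and x_2' = -5x_1 - 4x_2.
A = [[0,1],[-5,-4]]; det(A-λI) = λ^2 + 4λ + 5.
Eigenvalues λ = -2 ± i.

y(t) = C_1e^(-2t)cos(t) + C_2e^(-2t)sin(t)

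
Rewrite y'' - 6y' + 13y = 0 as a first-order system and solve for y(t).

y(t) = C_1e^(3t)cos(2t) + C_2e^(3t)sin(2t)

Let x_1 = y, x_2 = y'. Then x_1' = x_2 and x_2' = -13x_1 + 6x_2.
A = [[0,1],[-13,6]]; det(A-λI) = λ^2 - 6λ + 13.
Eigenvalues λ = 3 ± 2i.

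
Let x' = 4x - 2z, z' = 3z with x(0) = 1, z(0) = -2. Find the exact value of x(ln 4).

A = [[4,-2],[0,3]]; eigenvalues λ = 4, 3.
Eigenvectors: (1,0) for λ=4, (-2,-1) for λ=3.
From the initial condition, c_1 = 5, c_2 = 2.
x(ln 4) = (5)(4^4)(1) + (2)(4^3)(-2) = 1024.

1024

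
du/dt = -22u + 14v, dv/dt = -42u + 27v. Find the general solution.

Coefficient matrix A = [[-22, 14], [-42, 27]].
Characteristic polynomial det(A - λI) = λ^2 - 5λ - 6 = 0.
Eigenvalues λ = -1, 6.
For λ=-1: (A-λI) row 1 is [-21, 14], so an eigenvector is (-2, -3).
For λ=6: (A-λI) row 1 is [-28, 14], so an eigenvector is (1, 2).
General solution: c_1e^(-t)(-2,-3) + c_2e^(6t)(1,2).

u(t) = -2c_1e^(-t) + c_2e^(6t), v(t) = -3c_1e^(-t) + 2c_2e^(6t)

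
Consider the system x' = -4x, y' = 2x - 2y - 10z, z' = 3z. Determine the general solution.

x(t) = K_2e^(-4t), y(t) = K_1e^(-2t) - K_2e^(-4t) - 2K_3e^(3t), z(t) = K_3e^(3t)

Coefficient matrix A = [[-4, 0, 0], [2, -2, -10], [0, 0, 3]].
det(A - λI) = 0 gives eigenvalues λ = -2, -4, 3.
For λ=-2: eigenvector (0,1,0).
For λ=-4: eigenvector (1,-1,0).
For λ=3: eigenvector (0,-2,1).
General solution: K_1e^(-2t)(0,1,0) + K_2e^(-4t)(1,-1,0) + K_3e^(3t)(0,-2,1).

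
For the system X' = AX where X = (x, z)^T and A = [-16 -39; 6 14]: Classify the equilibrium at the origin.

stable spiral

A = [[-16,-39],[6,14]]; det(A-λI) = λ^2 + 2λ + 10.
λ = -1 ± 3i: negative real part.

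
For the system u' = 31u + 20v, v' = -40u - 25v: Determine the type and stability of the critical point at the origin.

A = [[31,20],[-40,-25]]; det(A-λI) = λ^2 - 6λ + 25.
λ = 3 ± 4i: positive real part.

unstable spiral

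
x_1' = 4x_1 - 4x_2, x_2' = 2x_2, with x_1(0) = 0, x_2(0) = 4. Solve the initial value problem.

x_1(t) = -8e^(4t) + 8e^(2t), x_2(t) = 4e^(2t)

Coefficient matrix A = [[4, -4], [0, 2]].
Characteristic polynomial det(A - λI) = λ^2 - 6λ + 8 = 0.
Eigenvalues λ = 4, 2.
For λ=4: (A-λI) row 1 is [0, -4], so an eigenvector is (-1, 0).
For λ=2: (A-λI) row 1 is [2, -4], so an eigenvector is (2, 1).
General solution: C_1e^(4t)(-1,0) + C_2e^(2t)(2,1).
Applying x_1(0)=0, x_2(0)=4 gives C_1=8, C_2=4.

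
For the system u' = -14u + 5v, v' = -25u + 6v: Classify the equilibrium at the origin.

stable spiral

A = [[-14,5],[-25,6]]; det(A-λI) = λ^2 + 8λ + 41.
λ = -4 ± 5i: negative real part.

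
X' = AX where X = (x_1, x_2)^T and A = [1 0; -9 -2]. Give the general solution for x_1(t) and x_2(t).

x_1(t) = c_2e^(t), x_2(t) = c_1e^(-2t) - 3c_2e^(t)

Coefficient matrix A = [[1, 0], [-9, -2]].
Characteristic polynomial det(A - λI) = λ^2 + λ - 2 = 0.
Eigenvalues λ = -2, 1.
For λ=-2: (A-λI) row 1 is [3, 0], so an eigenvector is (0, 1).
For λ=1: (A-λI) row 2 is [-9, -3], so an eigenvector is (1, -3).
General solution: c_1e^(-2t)(0,1) + c_2e^(t)(1,-3).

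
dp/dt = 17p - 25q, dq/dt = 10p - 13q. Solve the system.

p(t) = -2K_1e^(2t)sin(5t) + K_1e^(2t)cos(5t) + K_2e^(2t)sin(5t) + 2K_2e^(2t)cos(5t), q(t) = -K_1e^(2t)sin(5t) + K_1e^(2t)cos(5t) + K_2e^(2t)sin(5t) + K_2e^(2t)cos(5t)

Coefficient matrix A = [[17, -25], [10, -13]].
Characteristic polynomial det(A - λI) = λ^2 - 4λ + 29 = 0.
Eigenvalues λ = 2 ± 5i (complex conjugate pair).
For λ=2+5i: an eigenvector is (1,1) - i(-2,-1) = (1 + 2i, 1 + i).
A real fundamental pair from Re and Im of e^((2+5i)t)v: X_1 = e^(2t)(cos(5t)·(1,1) + sin(5t)·(-2,-1)), X_2 = e^(2t)(sin(5t)·(1,1) - cos(5t)·(-2,-1)).
General solution: K_1X_1 + K_2X_2.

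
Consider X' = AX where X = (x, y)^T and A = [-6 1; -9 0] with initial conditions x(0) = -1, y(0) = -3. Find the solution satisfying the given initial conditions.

Coefficient matrix A = [[-6, 1], [-9, 0]].
Characteristic polynomial det(A - λI) = λ^2 + 6λ + 9 = 0.
Single eigenvalue λ = -3 with algebraic multiplicity 2.
Eigenvector v = (1,3); generalized eigenvector w with (A-λI)w=v is (-1,-2).
General solution: e^(-3t)[K_1·v + K_2·(t·v + w)].
Applying x(0)=-1, y(0)=-3 gives K_1=-1, K_2=0.

x(t) = -e^(-3t), y(t) = -3e^(-3t)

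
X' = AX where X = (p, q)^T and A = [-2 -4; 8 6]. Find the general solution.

p(t) = K_1e^(2t)cos(4t) + K_2e^(2t)sin(4t), q(t) = K_1e^(2t)sin(4t) - K_1e^(2t)cos(4t) - K_2e^(2t)sin(4t) - K_2e^(2t)cos(4t)

Coefficient matrix A = [[-2, -4], [8, 6]].
Characteristic polynomial det(A - λI) = λ^2 - 4λ + 20 = 0.
Eigenvalues λ = 2 ± 4i (complex conjugate pair).
For λ=2+4i: an eigenvector is (1,-1) - i(0,1) = (1, -1 - i).
A real fundamental pair from Re and Im of e^((2+4i)t)v: X_1 = e^(2t)(cos(4t)·(1,-1) + sin(4t)·(0,1)), X_2 = e^(2t)(sin(4t)·(1,-1) - cos(4t)·(0,1)).
General solution: K_1X_1 + K_2X_2.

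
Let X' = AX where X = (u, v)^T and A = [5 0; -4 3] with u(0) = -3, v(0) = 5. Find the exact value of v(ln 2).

184

A = [[5,0],[-4,3]]; eigenvalues λ = 5, 3.
Eigenvectors: (-1,2) for λ=5, (0,-1) for λ=3.
From the initial condition, c_1 = 3, c_2 = 1.
v(ln 2) = (3)(2^5)(2) + (1)(2^3)(-1) = 184.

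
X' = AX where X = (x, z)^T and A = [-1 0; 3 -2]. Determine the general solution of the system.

Coefficient matrix A = [[-1, 0], [3, -2]].
Characteristic polynomial det(A - λI) = λ^2 + 3λ + 2 = 0.
Eigenvalues λ = -1, -2.
For λ=-1: (A-λI) row 2 is [3, -1], so an eigenvector is (1, 3).
For λ=-2: (A-λI) row 1 is [1, 0], so an eigenvector is (0, 1).
General solution: C_1e^(-t)(1,3) + C_2e^(-2t)(0,1).

x(t) = C_1e^(-t), z(t) = 3C_1e^(-t) + C_2e^(-2t)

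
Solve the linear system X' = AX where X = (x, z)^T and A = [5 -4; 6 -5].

x(t) = C_1e^(t) - 2C_2e^(-t), z(t) = C_1e^(t) - 3C_2e^(-t)

Coefficient matrix A = [[5, -4], [6, -5]].
Characteristic polynomial det(A - λI) = λ^2 - 1 = 0.
Eigenvalues λ = 1, -1.
For λ=1: (A-λI) row 1 is [4, -4], so an eigenvector is (1, 1).
For λ=-1: (A-λI) row 1 is [6, -4], so an eigenvector is (-2, -3).
General solution: C_1e^(t)(1,1) + C_2e^(-t)(-2,-3).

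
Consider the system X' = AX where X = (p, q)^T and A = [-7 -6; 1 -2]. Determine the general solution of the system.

p(t) = -2K_1e^(-4t) + 3K_2e^(-5t), q(t) = K_1e^(-4t) - K_2e^(-5t)

Coefficient matrix A = [[-7, -6], [1, -2]].
Characteristic polynomial det(A - λI) = λ^2 + 9λ + 20 = 0.
Eigenvalues λ = -4, -5.
For λ=-4: (A-λI) row 1 is [-3, -6], so an eigenvector is (-2, 1).
For λ=-5: (A-λI) row 1 is [-2, -6], so an eigenvector is (3, -1).
General solution: K_1e^(-4t)(-2,1) + K_2e^(-5t)(3,-1).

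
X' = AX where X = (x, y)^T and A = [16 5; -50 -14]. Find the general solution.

x(t) = c_1e^(t)cos(5t) + c_2e^(t)sin(5t), y(t) = -c_1e^(t)sin(5t) - 3c_1e^(t)cos(5t) - 3c_2e^(t)sin(5t) + c_2e^(t)cos(5t)

Coefficient matrix A = [[16, 5], [-50, -14]].
Characteristic polynomial det(A - λI) = λ^2 - 2λ + 26 = 0.
Eigenvalues λ = 1 ± 5i (complex conjugate pair).
For λ=1+5i: an eigenvector is (1,-3) - i(0,-1) = (1, -3 + i).
A real fundamental pair from Re and Im of e^((1+5i)t)v: X_1 = e^(t)(cos(5t)·(1,-3) + sin(5t)·(0,-1)), X_2 = e^(t)(sin(5t)·(1,-3) - cos(5t)·(0,-1)).
General solution: c_1X_1 + c_2X_2.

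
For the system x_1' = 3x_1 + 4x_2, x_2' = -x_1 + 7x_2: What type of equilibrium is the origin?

A = [[3,4],[-1,7]]; det(A-λI) = λ^2 - 10λ + 25.
repeated λ = 5 with a single eigenvector.

unstable improper node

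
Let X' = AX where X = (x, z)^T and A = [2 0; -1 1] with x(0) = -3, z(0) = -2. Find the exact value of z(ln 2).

2

A = [[2,0],[-1,1]]; eigenvalues λ = 1, 2.
Eigenvectors: (0,-1) for λ=1, (1,-1) for λ=2.
From the initial condition, c_1 = 5, c_2 = -3.
z(ln 2) = (5)(2^1)(-1) + (-3)(2^2)(-1) = 2.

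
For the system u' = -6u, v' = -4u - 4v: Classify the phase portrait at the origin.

stable node

A = [[-6,0],[-4,-4]]; det(A-λI) = λ^2 + 10λ + 24.
λ = -4, -6: both negative.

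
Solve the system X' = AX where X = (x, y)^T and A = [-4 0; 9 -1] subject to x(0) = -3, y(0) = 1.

Coefficient matrix A = [[-4, 0], [9, -1]].
Characteristic polynomial det(A - λI) = λ^2 + 5λ + 4 = 0.
Eigenvalues λ = -4, -1.
For λ=-4: (A-λI) row 2 is [9, 3], so an eigenvector is (1, -3).
For λ=-1: (A-λI) row 1 is [-3, 0], so an eigenvector is (0, -1).
General solution: C_1e^(-4t)(1,-3) + C_2e^(-t)(0,-1).
Applying x(0)=-3, y(0)=1 gives C_1=-3, C_2=8.

x(t) = -3e^(-4t), y(t) = -8e^(-t) + 9e^(-4t)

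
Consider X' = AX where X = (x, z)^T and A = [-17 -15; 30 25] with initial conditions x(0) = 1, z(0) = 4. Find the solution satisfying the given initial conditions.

Coefficient matrix A = [[-17, -15], [30, 25]].
Characteristic polynomial det(A - λI) = λ^2 - 8λ + 25 = 0.
Eigenvalues λ = 4 ± 3i (complex conjugate pair).
For λ=4+3i: an eigenvector is (2,-3) - i(1,-1) = (2 - i, -3 + i).
A real fundamental pair from Re and Im of e^((4+3i)t)v: X_1 = e^(4t)(cos(3t)·(2,-3) + sin(3t)·(1,-1)), X_2 = e^(4t)(sin(3t)·(2,-3) - cos(3t)·(1,-1)).
General solution: C_1X_1 + C_2X_2.
Applying x(0)=1, z(0)=4 gives C_1=-5, C_2=-11.

x(t) = -27e^(4t)sin(3t) + e^(4t)cos(3t), z(t) = 38e^(4t)sin(3t) + 4e^(4t)cos(3t)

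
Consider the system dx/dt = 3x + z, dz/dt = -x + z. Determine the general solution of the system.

Coefficient matrix A = [[3, 1], [-1, 1]].
Characteristic polynomial det(A - λI) = λ^2 - 4λ + 4 = 0.
Single eigenvalue λ = 2 with algebraic multiplicity 2.
Eigenvector v = (-1,1); generalized eigenvector w with (A-λI)w=v is (0,-1).
General solution: e^(2t)[c_1·v + c_2·(t·v + w)].

x(t) = -c_1e^(2t) - c_2te^(2t), z(t) = c_1e^(2t) + c_2te^(2t) - c_2e^(2t)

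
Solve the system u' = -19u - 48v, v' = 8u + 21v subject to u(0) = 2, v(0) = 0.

Coefficient matrix A = [[-19, -48], [8, 21]].
Characteristic polynomial det(A - λI) = λ^2 - 2λ - 15 = 0.
Eigenvalues λ = 5, -3.
For λ=5: (A-λI) row 1 is [-24, -48], so an eigenvector is (2, -1).
For λ=-3: (A-λI) row 1 is [-16, -48], so an eigenvector is (-3, 1).
General solution: K_1e^(5t)(2,-1) + K_2e^(-3t)(-3,1).
Applying u(0)=2, v(0)=0 gives K_1=-2, K_2=-2.

u(t) = -4e^(5t) + 6e^(-3t), v(t) = 2e^(5t) - 2e^(-3t)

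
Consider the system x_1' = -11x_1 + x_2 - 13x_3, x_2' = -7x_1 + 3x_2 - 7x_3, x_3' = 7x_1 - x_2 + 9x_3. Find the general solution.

Coefficient matrix A = [[-11, 1, -13], [-7, 3, -7], [7, -1, 9]].
det(A - λI) = 0 gives eigenvalues λ = 2, 3, -4.
For λ=2: eigenvector (-1,0,1).
For λ=3: eigenvector (-1,-1,1).
For λ=-4: eigenvector (-2,-1,1).
General solution: c_1e^(2t)(-1,0,1) + c_2e^(3t)(-1,-1,1) + c_3e^(-4t)(-2,-1,1).

x_1(t) = -c_1e^(2t) - c_2e^(3t) - 2c_3e^(-4t), x_2(t) = -c_2e^(3t) - c_3e^(-4t), x_3(t) = c_1e^(2t) + c_2e^(3t) + c_3e^(-4t)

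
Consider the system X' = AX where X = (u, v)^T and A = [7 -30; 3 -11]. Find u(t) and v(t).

Coefficient matrix A = [[7, -30], [3, -11]].
Characteristic polynomial det(A - λI) = λ^2 + 4λ + 13 = 0.
Eigenvalues λ = -2 ± 3i (complex conjugate pair).
For λ=-2+3i: an eigenvector is (-3,-1) - i(1,0) = (-3 - i, -1).
A real fundamental pair from Re and Im of e^((-2+3i)t)v: X_1 = e^(-2t)(cos(3t)·(-3,-1) + sin(3t)·(1,0)), X_2 = e^(-2t)(sin(3t)·(-3,-1) - cos(3t)·(1,0)).
General solution: c_1X_1 + c_2X_2.

u(t) = c_1e^(-2t)sin(3t) - 3c_1e^(-2t)cos(3t) - 3c_2e^(-2t)sin(3t) - c_2e^(-2t)cos(3t), v(t) = -c_1e^(-2t)cos(3t) - c_2e^(-2t)sin(3t)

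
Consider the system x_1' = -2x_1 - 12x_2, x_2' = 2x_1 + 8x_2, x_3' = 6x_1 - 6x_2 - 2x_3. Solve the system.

Coefficient matrix A = [[-2, -12, 0], [2, 8, 0], [6, -6, -2]].
det(A - λI) = 0 gives eigenvalues λ = 2, 4, -2.
For λ=2: eigenvector (-3,1,-6).
For λ=4: eigenvector (2,-1,3).
For λ=-2: eigenvector (0,0,1).
General solution: K_1e^(2t)(-3,1,-6) + K_2e^(4t)(2,-1,3) + K_3e^(-2t)(0,0,1).

x_1(t) = -3K_1e^(2t) + 2K_2e^(4t), x_2(t) = K_1e^(2t) - K_2e^(4t), x_3(t) = -6K_1e^(2t) + 3K_2e^(4t) + K_3e^(-2t)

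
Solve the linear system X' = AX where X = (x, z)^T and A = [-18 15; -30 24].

x(t) = -2c_1e^(3t)sin(3t) + c_1e^(3t)cos(3t) + c_2e^(3t)sin(3t) + 2c_2e^(3t)cos(3t), z(t) = -3c_1e^(3t)sin(3t) + c_1e^(3t)cos(3t) + c_2e^(3t)sin(3t) + 3c_2e^(3t)cos(3t)

Coefficient matrix A = [[-18, 15], [-30, 24]].
Characteristic polynomial det(A - λI) = λ^2 - 6λ + 18 = 0.
Eigenvalues λ = 3 ± 3i (complex conjugate pair).
For λ=3+3i: an eigenvector is (1,1) - i(-2,-3) = (1 + 2i, 1 + 3i).
A real fundamental pair from Re and Im of e^((3+3i)t)v: X_1 = e^(3t)(cos(3t)·(1,1) + sin(3t)·(-2,-3)), X_2 = e^(3t)(sin(3t)·(1,1) - cos(3t)·(-2,-3)).
General solution: c_1X_1 + c_2X_2.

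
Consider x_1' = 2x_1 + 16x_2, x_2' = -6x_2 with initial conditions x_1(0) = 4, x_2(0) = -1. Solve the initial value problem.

Coefficient matrix A = [[2, 16], [0, -6]].
Characteristic polynomial det(A - λI) = λ^2 + 4λ - 12 = 0.
Eigenvalues λ = 2, -6.
For λ=2: (A-λI) row 1 is [0, 16], so an eigenvector is (-1, 0).
For λ=-6: (A-λI) row 1 is [8, 16], so an eigenvector is (-2, 1).
General solution: c_1e^(2t)(-1,0) + c_2e^(-6t)(-2,1).
Applying x_1(0)=4, x_2(0)=-1 gives c_1=-2, c_2=-1.

x_1(t) = 2e^(2t) + 2e^(-6t), x_2(t) = -e^(-6t)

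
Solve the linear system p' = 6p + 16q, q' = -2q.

Coefficient matrix A = [[6, 16], [0, -2]].
Characteristic polynomial det(A - λI) = λ^2 - 4λ - 12 = 0.
Eigenvalues λ = -2, 6.
For λ=-2: (A-λI) row 1 is [8, 16], so an eigenvector is (2, -1).
For λ=6: (A-λI) row 1 is [0, 16], so an eigenvector is (-1, 0).
General solution: C_1e^(-2t)(2,-1) + C_2e^(6t)(-1,0).

p(t) = 2C_1e^(-2t) - C_2e^(6t), q(t) = -C_1e^(-2t)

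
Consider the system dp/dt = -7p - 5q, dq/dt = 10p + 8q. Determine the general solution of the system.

p(t) = C_1e^(3t) + C_2e^(-2t), q(t) = -2C_1e^(3t) - C_2e^(-2t)

Coefficient matrix A = [[-7, -5], [10, 8]].
Characteristic polynomial det(A - λI) = λ^2 - λ - 6 = 0.
Eigenvalues λ = 3, -2.
For λ=3: (A-λI) row 1 is [-10, -5], so an eigenvector is (1, -2).
For λ=-2: (A-λI) row 1 is [-5, -5], so an eigenvector is (1, -1).
General solution: C_1e^(3t)(1,-2) + C_2e^(-2t)(1,-1).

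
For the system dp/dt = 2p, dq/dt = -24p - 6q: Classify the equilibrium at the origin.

A = [[2,0],[-24,-6]]; det(A-λI) = λ^2 + 4λ - 12.
λ = 2, -6: opposite signs.

saddle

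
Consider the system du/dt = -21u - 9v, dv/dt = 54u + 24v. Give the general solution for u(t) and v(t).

Coefficient matrix A = [[-21, -9], [54, 24]].
Characteristic polynomial det(A - λI) = λ^2 - 3λ - 18 = 0.
Eigenvalues λ = -3, 6.
For λ=-3: (A-λI) row 1 is [-18, -9], so an eigenvector is (1, -2).
For λ=6: (A-λI) row 1 is [-27, -9], so an eigenvector is (-1, 3).
General solution: C_1e^(-3t)(1,-2) + C_2e^(6t)(-1,3).

u(t) = C_1e^(-3t) - C_2e^(6t), v(t) = -2C_1e^(-3t) + 3C_2e^(6t)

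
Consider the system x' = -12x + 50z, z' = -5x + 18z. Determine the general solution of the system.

x(t) = -3K_1e^(3t)sin(5t) + K_1e^(3t)cos(5t) + K_2e^(3t)sin(5t) + 3K_2e^(3t)cos(5t), z(t) = -K_1e^(3t)sin(5t) + K_2e^(3t)cos(5t)

Coefficient matrix A = [[-12, 50], [-5, 18]].
Characteristic polynomial det(A - λI) = λ^2 - 6λ + 34 = 0.
Eigenvalues λ = 3 ± 5i (complex conjugate pair).
For λ=3+5i: an eigenvector is (1,0) - i(-3,-1) = (1 + 3i, 0 + i).
A real fundamental pair from Re and Im of e^((3+5i)t)v: X_1 = e^(3t)(cos(5t)·(1,0) + sin(5t)·(-3,-1)), X_2 = e^(3t)(sin(5t)·(1,0) - cos(5t)·(-3,-1)).
General solution: K_1X_1 + K_2X_2.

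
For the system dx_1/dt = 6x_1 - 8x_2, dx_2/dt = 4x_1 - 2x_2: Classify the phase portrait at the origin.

unstable spiral

A = [[6,-8],[4,-2]]; det(A-λI) = λ^2 - 4λ + 20.
λ = 2 ± 4i: positive real part.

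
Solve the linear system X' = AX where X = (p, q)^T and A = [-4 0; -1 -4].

Coefficient matrix A = [[-4, 0], [-1, -4]].
Characteristic polynomial det(A - λI) = λ^2 + 8λ + 16 = 0.
Single eigenvalue λ = -4 with algebraic multiplicity 2.
Eigenvector v = (0,1); generalized eigenvector w with (A-λI)w=v is (-1,2).
General solution: e^(-4t)[C_1·v + C_2·(t·v + w)].

p(t) = -C_2e^(-4t), q(t) = C_1e^(-4t) + C_2te^(-4t) + 2C_2e^(-4t)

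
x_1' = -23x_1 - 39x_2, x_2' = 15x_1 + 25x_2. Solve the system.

x_1(t) = 3K_1e^(t)sin(3t) - 2K_1e^(t)cos(3t) - 2K_2e^(t)sin(3t) - 3K_2e^(t)cos(3t), x_2(t) = -2K_1e^(t)sin(3t) + K_1e^(t)cos(3t) + K_2e^(t)sin(3t) + 2K_2e^(t)cos(3t)

Coefficient matrix A = [[-23, -39], [15, 25]].
Characteristic polynomial det(A - λI) = λ^2 - 2λ + 10 = 0.
Eigenvalues λ = 1 ± 3i (complex conjugate pair).
For λ=1+3i: an eigenvector is (-2,1) - i(3,-2) = (-2 - 3i, 1 + 2i).
A real fundamental pair from Re and Im of e^((1+3i)t)v: X_1 = e^(t)(cos(3t)·(-2,1) + sin(3t)·(3,-2)), X_2 = e^(t)(sin(3t)·(-2,1) - cos(3t)·(3,-2)).
General solution: K_1X_1 + K_2X_2.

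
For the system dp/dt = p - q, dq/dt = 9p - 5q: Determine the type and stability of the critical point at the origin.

stable improper node

A = [[1,-1],[9,-5]]; det(A-λI) = λ^2 + 4λ + 4.
repeated λ = -2 with a single eigenvector.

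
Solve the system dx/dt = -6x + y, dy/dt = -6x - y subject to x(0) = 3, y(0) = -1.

Coefficient matrix A = [[-6, 1], [-6, -1]].
Characteristic polynomial det(A - λI) = λ^2 + 7λ + 12 = 0.
Eigenvalues λ = -3, -4.
For λ=-3: (A-λI) row 1 is [-3, 1], so an eigenvector is (-1, -3).
For λ=-4: (A-λI) row 1 is [-2, 1], so an eigenvector is (1, 2).
General solution: c_1e^(-3t)(-1,-3) + c_2e^(-4t)(1,2).
Applying x(0)=3, y(0)=-1 gives c_1=7, c_2=10.

x(t) = -7e^(-3t) + 10e^(-4t), y(t) = -21e^(-3t) + 20e^(-4t)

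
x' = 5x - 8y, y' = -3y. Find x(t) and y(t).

x(t) = -K_1e^(-3t) + K_2e^(5t), y(t) = -K_1e^(-3t)

Coefficient matrix A = [[5, -8], [0, -3]].
Characteristic polynomial det(A - λI) = λ^2 - 2λ - 15 = 0.
Eigenvalues λ = -3, 5.
For λ=-3: (A-λI) row 1 is [8, -8], so an eigenvector is (-1, -1).
For λ=5: (A-λI) row 1 is [0, -8], so an eigenvector is (1, 0).
General solution: K_1e^(-3t)(-1,-1) + K_2e^(5t)(1,0).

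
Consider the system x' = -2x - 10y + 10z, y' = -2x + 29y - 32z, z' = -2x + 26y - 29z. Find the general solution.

Coefficient matrix A = [[-2, -10, 10], [-2, 29, -32], [-2, 26, -29]].
det(A - λI) = 0 gives eigenvalues λ = 3, -3, -2.
For λ=3: eigenvector (2,-6,-5).
For λ=-3: eigenvector (0,1,1).
For λ=-2: eigenvector (1,-2,-2).
General solution: C_1e^(3t)(2,-6,-5) + C_2e^(-3t)(0,1,1) + C_3e^(-2t)(1,-2,-2).

x(t) = 2C_1e^(3t) + C_3e^(-2t), y(t) = -6C_1e^(3t) + C_2e^(-3t) - 2C_3e^(-2t), z(t) = -5C_1e^(3t) + C_2e^(-3t) - 2C_3e^(-2t)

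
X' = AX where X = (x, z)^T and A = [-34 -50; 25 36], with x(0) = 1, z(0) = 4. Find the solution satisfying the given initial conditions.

Coefficient matrix A = [[-34, -50], [25, 36]].
Characteristic polynomial det(A - λI) = λ^2 - 2λ + 26 = 0.
Eigenvalues λ = 1 ± 5i (complex conjugate pair).
For λ=1+5i: an eigenvector is (1,-1) - i(3,-2) = (1 - 3i, -1 + 2i).
A real fundamental pair from Re and Im of e^((1+5i)t)v: X_1 = e^(t)(cos(5t)·(1,-1) + sin(5t)·(3,-2)), X_2 = e^(t)(sin(5t)·(1,-1) - cos(5t)·(3,-2)).
General solution: K_1X_1 + K_2X_2.
Applying x(0)=1, z(0)=4 gives K_1=-14, K_2=-5.

x(t) = -47e^(t)sin(5t) + e^(t)cos(5t), z(t) = 33e^(t)sin(5t) + 4e^(t)cos(5t)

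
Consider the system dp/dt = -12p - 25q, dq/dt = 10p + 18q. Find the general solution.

p(t) = C_1e^(3t)sin(5t) - 2C_1e^(3t)cos(5t) - 2C_2e^(3t)sin(5t) - C_2e^(3t)cos(5t), q(t) = -C_1e^(3t)sin(5t) + C_1e^(3t)cos(5t) + C_2e^(3t)sin(5t) + C_2e^(3t)cos(5t)

Coefficient matrix A = [[-12, -25], [10, 18]].
Characteristic polynomial det(A - λI) = λ^2 - 6λ + 34 = 0.
Eigenvalues λ = 3 ± 5i (complex conjugate pair).
For λ=3+5i: an eigenvector is (-2,1) - i(1,-1) = (-2 - i, 1 + i).
A real fundamental pair from Re and Im of e^((3+5i)t)v: X_1 = e^(3t)(cos(5t)·(-2,1) + sin(5t)·(1,-1)), X_2 = e^(3t)(sin(5t)·(-2,1) - cos(5t)·(1,-1)).
General solution: C_1X_1 + C_2X_2.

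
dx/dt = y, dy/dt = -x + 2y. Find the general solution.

Coefficient matrix A = [[0, 1], [-1, 2]].
Characteristic polynomial det(A - λI) = λ^2 - 2λ + 1 = 0.
Single eigenvalue λ = 1 with algebraic multiplicity 2.
Eigenvector v = (1,1); generalized eigenvector w with (A-λI)w=v is (-3,-2).
General solution: e^(t)[K_1·v + K_2·(t·v + w)].

x(t) = K_1e^(t) + K_2te^(t) - 3K_2e^(t), y(t) = K_1e^(t) + K_2te^(t) - 2K_2e^(t)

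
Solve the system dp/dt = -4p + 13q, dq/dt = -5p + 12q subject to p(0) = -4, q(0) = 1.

p(t) = 45e^(4t)sin(t) - 4e^(4t)cos(t), q(t) = 28e^(4t)sin(t) + e^(4t)cos(t)

Coefficient matrix A = [[-4, 13], [-5, 12]].
Characteristic polynomial det(A - λI) = λ^2 - 8λ + 17 = 0.
Eigenvalues λ = 4 ± i (complex conjugate pair).
For λ=4+i: an eigenvector is (2,1) - i(-3,-2) = (2 + 3i, 1 + 2i).
A real fundamental pair from Re and Im of e^((4+i)t)v: X_1 = e^(4t)(cos(t)·(2,1) + sin(t)·(-3,-2)), X_2 = e^(4t)(sin(t)·(2,1) - cos(t)·(-3,-2)).
General solution: c_1X_1 + c_2X_2.
Applying p(0)=-4, q(0)=1 gives c_1=-11, c_2=6.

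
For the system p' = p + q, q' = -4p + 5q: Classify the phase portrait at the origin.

A = [[1,1],[-4,5]]; det(A-λI) = λ^2 - 6λ + 9.
repeated λ = 3 with a single eigenvector.

unstable improper node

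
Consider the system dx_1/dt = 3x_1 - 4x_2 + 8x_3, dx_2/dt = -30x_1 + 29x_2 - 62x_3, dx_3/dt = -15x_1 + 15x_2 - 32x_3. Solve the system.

x_1(t) = c_1e^(3t) + c_2e^(-t), x_2(t) = -6c_1e^(3t) + c_2e^(-t) + 2c_3e^(-2t), x_3(t) = -3c_1e^(3t) + c_3e^(-2t)

Coefficient matrix A = [[3, -4, 8], [-30, 29, -62], [-15, 15, -32]].
det(A - λI) = 0 gives eigenvalues λ = 3, -1, -2.
For λ=3: eigenvector (1,-6,-3).
For λ=-1: eigenvector (1,1,0).
For λ=-2: eigenvector (0,2,1).
General solution: c_1e^(3t)(1,-6,-3) + c_2e^(-t)(1,1,0) + c_3e^(-2t)(0,2,1).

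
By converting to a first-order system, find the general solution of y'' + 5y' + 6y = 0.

y(t) = c_1e^(-2t) + c_2e^(-3t)

Let x_1 = y, x_2 = y'. Then x_1' = x_2 and x_2' = -6x_1 - 5x_2.
A = [[0,1],[-6,-5]]; det(A-λI) = λ^2 + 5λ + 6.
Eigenvalues λ = -2, -3 with eigenvectors (1,-2), (1,-3).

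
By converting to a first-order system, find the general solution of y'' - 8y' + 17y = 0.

y(t) = K_1e^(4t)cos(t) + K_2e^(4t)sin(t)

Let x_1 = y, x_2 = y'. Then x_1' = x_2 and x_2' = -17x_1 + 8x_2.
A = [[0,1],[-17,8]]; det(A-λI) = λ^2 - 8λ + 17.
Eigenvalues λ = 4 ± i.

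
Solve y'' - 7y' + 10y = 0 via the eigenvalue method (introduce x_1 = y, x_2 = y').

y(t) = C_1e^(5t) + C_2e^(2t)

Let x_1 = y, x_2 = y'. Then x_1' = x_2 and x_2' = -10x_1 + 7x_2.
A = [[0,1],[-10,7]]; det(A-λI) = λ^2 - 7λ + 10.
Eigenvalues λ = 5, 2 with eigenvectors (1,5), (1,2).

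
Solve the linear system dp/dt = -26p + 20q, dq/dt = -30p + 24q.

p(t) = -2C_1e^(4t) + C_2e^(-6t), q(t) = -3C_1e^(4t) + C_2e^(-6t)

Coefficient matrix A = [[-26, 20], [-30, 24]].
Characteristic polynomial det(A - λI) = λ^2 + 2λ - 24 = 0.
Eigenvalues λ = 4, -6.
For λ=4: (A-λI) row 1 is [-30, 20], so an eigenvector is (-2, -3).
For λ=-6: (A-λI) row 1 is [-20, 20], so an eigenvector is (1, 1).
General solution: C_1e^(4t)(-2,-3) + C_2e^(-6t)(1,1).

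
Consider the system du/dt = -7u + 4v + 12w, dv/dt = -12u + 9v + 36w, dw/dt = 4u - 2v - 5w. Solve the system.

u(t) = 3K_1e^(t) - 2K_2e^(-3t) - 2K_3e^(-t), v(t) = 9K_1e^(t) - 5K_2e^(-3t) - 6K_3e^(-t), w(t) = -K_1e^(t) + K_2e^(-3t) + K_3e^(-t)

Coefficient matrix A = [[-7, 4, 12], [-12, 9, 36], [4, -2, -5]].
det(A - λI) = 0 gives eigenvalues λ = 1, -3, -1.
For λ=1: eigenvector (3,9,-1).
For λ=-3: eigenvector (-2,-5,1).
For λ=-1: eigenvector (-2,-6,1).
General solution: K_1e^(t)(3,9,-1) + K_2e^(-3t)(-2,-5,1) + K_3e^(-t)(-2,-6,1).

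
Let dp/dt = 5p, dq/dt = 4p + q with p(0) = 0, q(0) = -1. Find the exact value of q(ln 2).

A = [[5,0],[4,1]]; eigenvalues λ = 1, 5.
Eigenvectors: (0,-1) for λ=1, (1,1) for λ=5.
From the initial condition, c_1 = 1, c_2 = 0.
q(ln 2) = (1)(2^1)(-1) + (0)(2^5)(1) = -2.

-2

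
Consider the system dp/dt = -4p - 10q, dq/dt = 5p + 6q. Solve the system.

p(t) = K_1e^(t)sin(5t) - K_1e^(t)cos(5t) - K_2e^(t)sin(5t) - K_2e^(t)cos(5t), q(t) = -K_1e^(t)sin(5t) + K_2e^(t)cos(5t)

Coefficient matrix A = [[-4, -10], [5, 6]].
Characteristic polynomial det(A - λI) = λ^2 - 2λ + 26 = 0.
Eigenvalues λ = 1 ± 5i (complex conjugate pair).
For λ=1+5i: an eigenvector is (-1,0) - i(1,-1) = (-1 - i, 0 + i).
A real fundamental pair from Re and Im of e^((1+5i)t)v: X_1 = e^(t)(cos(5t)·(-1,0) + sin(5t)·(1,-1)), X_2 = e^(t)(sin(5t)·(-1,0) - cos(5t)·(1,-1)).
General solution: K_1X_1 + K_2X_2.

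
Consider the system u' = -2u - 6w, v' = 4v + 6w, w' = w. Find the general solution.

Coefficient matrix A = [[-2, 0, -6], [0, 4, 6], [0, 0, 1]].
det(A - λI) = 0 gives eigenvalues λ = 4, -2, 1.
For λ=4: eigenvector (0,1,0).
For λ=-2: eigenvector (1,0,0).
For λ=1: eigenvector (-2,-2,1).
General solution: K_1e^(4t)(0,1,0) + K_2e^(-2t)(1,0,0) + K_3e^(t)(-2,-2,1).

u(t) = K_2e^(-2t) - 2K_3e^(t), v(t) = K_1e^(4t) - 2K_3e^(t), w(t) = K_3e^(t)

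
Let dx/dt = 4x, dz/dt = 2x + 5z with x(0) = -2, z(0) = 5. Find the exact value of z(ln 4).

A = [[4,0],[2,5]]; eigenvalues λ = 4, 5.
Eigenvectors: (1,-2) for λ=4, (0,1) for λ=5.
From the initial condition, c_1 = -2, c_2 = 1.
z(ln 4) = (-2)(4^4)(-2) + (1)(4^5)(1) = 2048.

2048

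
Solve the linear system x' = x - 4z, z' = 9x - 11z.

Coefficient matrix A = [[1, -4], [9, -11]].
Characteristic polynomial det(A - λI) = λ^2 + 10λ + 25 = 0.
Single eigenvalue λ = -5 with algebraic multiplicity 2.
Eigenvector v = (2,3); generalized eigenvector w with (A-λI)w=v is (-1,-2).
General solution: e^(-5t)[c_1·v + c_2·(t·v + w)].

x(t) = 2c_1e^(-5t) + 2c_2te^(-5t) - c_2e^(-5t), z(t) = 3c_1e^(-5t) + 3c_2te^(-5t) - 2c_2e^(-5t)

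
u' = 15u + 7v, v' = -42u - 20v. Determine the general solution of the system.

u(t) = C_1e^(-6t) + C_2e^(t), v(t) = -3C_1e^(-6t) - 2C_2e^(t)

Coefficient matrix A = [[15, 7], [-42, -20]].
Characteristic polynomial det(A - λI) = λ^2 + 5λ - 6 = 0.
Eigenvalues λ = -6, 1.
For λ=-6: (A-λI) row 1 is [21, 7], so an eigenvector is (1, -3).
For λ=1: (A-λI) row 1 is [14, 7], so an eigenvector is (1, -2).
General solution: C_1e^(-6t)(1,-3) + C_2e^(t)(1,-2).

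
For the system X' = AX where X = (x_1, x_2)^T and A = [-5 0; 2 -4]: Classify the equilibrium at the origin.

stable node

A = [[-5,0],[2,-4]]; det(A-λI) = λ^2 + 9λ + 20.
λ = -4, -5: both negative.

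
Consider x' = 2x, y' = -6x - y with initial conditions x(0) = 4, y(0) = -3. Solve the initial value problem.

Coefficient matrix A = [[2, 0], [-6, -1]].
Characteristic polynomial det(A - λI) = λ^2 - λ - 2 = 0.
Eigenvalues λ = -1, 2.
For λ=-1: (A-λI) row 1 is [3, 0], so an eigenvector is (0, 1).
For λ=2: (A-λI) row 2 is [-6, -3], so an eigenvector is (-1, 2).
General solution: C_1e^(-t)(0,1) + C_2e^(2t)(-1,2).
Applying x(0)=4, y(0)=-3 gives C_1=5, C_2=-4.

x(t) = 4e^(2t), y(t) = -8e^(2t) + 5e^(-t)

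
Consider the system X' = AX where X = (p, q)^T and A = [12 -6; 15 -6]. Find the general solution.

p(t) = C_1e^(3t)sin(3t) + C_1e^(3t)cos(3t) + C_2e^(3t)sin(3t) - C_2e^(3t)cos(3t), q(t) = 2C_1e^(3t)sin(3t) + C_1e^(3t)cos(3t) + C_2e^(3t)sin(3t) - 2C_2e^(3t)cos(3t)

Coefficient matrix A = [[12, -6], [15, -6]].
Characteristic polynomial det(A - λI) = λ^2 - 6λ + 18 = 0.
Eigenvalues λ = 3 ± 3i (complex conjugate pair).
For λ=3+3i: an eigenvector is (1,1) - i(1,2) = (1 - i, 1 - 2i).
A real fundamental pair from Re and Im of e^((3+3i)t)v: X_1 = e^(3t)(cos(3t)·(1,1) + sin(3t)·(1,2)), X_2 = e^(3t)(sin(3t)·(1,1) - cos(3t)·(1,2)).
General solution: C_1X_1 + C_2X_2.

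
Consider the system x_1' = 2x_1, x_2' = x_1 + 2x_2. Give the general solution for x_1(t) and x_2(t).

Coefficient matrix A = [[2, 0], [1, 2]].
Characteristic polynomial det(A - λI) = λ^2 - 4λ + 4 = 0.
Single eigenvalue λ = 2 with algebraic multiplicity 2.
Eigenvector v = (0,1); generalized eigenvector w with (A-λI)w=v is (1,3).
General solution: e^(2t)[K_1·v + K_2·(t·v + w)].

x_1(t) = K_2e^(2t), x_2(t) = K_1e^(2t) + K_2te^(2t) + 3K_2e^(2t)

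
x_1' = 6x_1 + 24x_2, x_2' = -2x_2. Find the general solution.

Coefficient matrix A = [[6, 24], [0, -2]].
Characteristic polynomial det(A - λI) = λ^2 - 4λ - 12 = 0.
Eigenvalues λ = -2, 6.
For λ=-2: (A-λI) row 1 is [8, 24], so an eigenvector is (-3, 1).
For λ=6: (A-λI) row 1 is [0, 24], so an eigenvector is (1, 0).
General solution: K_1e^(-2t)(-3,1) + K_2e^(6t)(1,0).

x_1(t) = -3K_1e^(-2t) + K_2e^(6t), x_2(t) = K_1e^(-2t)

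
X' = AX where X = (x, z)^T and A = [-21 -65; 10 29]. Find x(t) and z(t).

Coefficient matrix A = [[-21, -65], [10, 29]].
Characteristic polynomial det(A - λI) = λ^2 - 8λ + 41 = 0.
Eigenvalues λ = 4 ± 5i (complex conjugate pair).
For λ=4+5i: an eigenvector is (3,-1) - i(-2,1) = (3 + 2i, -1 - i).
A real fundamental pair from Re and Im of e^((4+5i)t)v: X_1 = e^(4t)(cos(5t)·(3,-1) + sin(5t)·(-2,1)), X_2 = e^(4t)(sin(5t)·(3,-1) - cos(5t)·(-2,1)).
General solution: K_1X_1 + K_2X_2.

x(t) = -2K_1e^(4t)sin(5t) + 3K_1e^(4t)cos(5t) + 3K_2e^(4t)sin(5t) + 2K_2e^(4t)cos(5t), z(t) = K_1e^(4t)sin(5t) - K_1e^(4t)cos(5t) - K_2e^(4t)sin(5t) - K_2e^(4t)cos(5t)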